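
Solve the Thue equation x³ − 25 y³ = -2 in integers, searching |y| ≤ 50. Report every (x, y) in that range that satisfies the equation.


The equation is x³ - 25y³ = -2. For fixed y, x³ = 25·y³ − 2, so a solution requires the RHS to be a perfect cube.
Strategy: iterate y from -50 to 50, compute RHS = 25·y³ − 2, and check whether it is a (positive or negative) perfect cube.
Check small values of y:
  y = 0: RHS = -2 is not a perfect cube.
  y = 1: RHS = 23 is not a perfect cube.
  y = -1: RHS = -27 = (-3)³ ⇒ x = -3 works.
  y = 2: RHS = 198 is not a perfect cube.
  y = -2: RHS = -202 is not a perfect cube.
  y = 3: RHS = 673 is not a perfect cube.
  y = -3: RHS = -677 is not a perfect cube.
Continuing the search up to |y| = 50 finds no further solutions beyond those listed.
Collected solutions: (-3, -1).

Solutions (with |y| ≤ 50): (-3, -1).


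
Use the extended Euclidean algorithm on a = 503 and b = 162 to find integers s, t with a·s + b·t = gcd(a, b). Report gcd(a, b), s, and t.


Euclidean algorithm on (503, 162) — divide until remainder is 0:
  503 = 3 · 162 + 17
  162 = 9 · 17 + 9
  17 = 1 · 9 + 8
  9 = 1 · 8 + 1
  8 = 8 · 1 + 0
gcd(503, 162) = 1.
Track Bezout coefficients alongside the remainders: start with r₀ = 503 = a·1 + b·0 (s = 1, t = 0) and r₁ = 162 = a·0 + b·1 (s = 0, t = 1); each new remainder r_{k+1} = r_{k-1} − q_k·r_k inherits s_{k+1} = s_{k-1} − q_k·s_k, t_{k+1} = t_{k-1} − q_k·t_k, so r_k = a·s_k + b·t_k at every step:
  q = 3: r = 17, s = 1 − 3·0 = 1, t = 0 − 3·1 = -3  (check: 503·1 + 162·(-3) = 17)
  q = 9: r = 9, s = 0 − 9·1 = -9, t = 1 − 9·(-3) = 28  (check: 503·(-9) + 162·28 = 9)
  q = 1: r = 8, s = 1 − 1·(-9) = 10, t = -3 − 1·28 = -31  (check: 503·10 + 162·(-31) = 8)
  q = 1: r = 1, s = -9 − 1·10 = -19, t = 28 − 1·(-31) = 59  (check: 503·(-19) + 162·59 = 1)
The row with r = 1 (the gcd) gives the Bezout coefficients s = -19, t = 59.
Result: 503 · (-19) + 162 · (59) = 1.

gcd(503, 162) = 1; s = -19, t = 59 (check: 503·(-19) + 162·59 = 1).


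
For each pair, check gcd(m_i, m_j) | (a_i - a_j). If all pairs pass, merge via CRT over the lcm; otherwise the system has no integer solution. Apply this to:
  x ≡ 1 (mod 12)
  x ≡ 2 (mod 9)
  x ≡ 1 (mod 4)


Moduli 12, 9, 4 are not pairwise coprime, so CRT works modulo lcm(m_i) when all pairwise compatibility conditions hold.
Pairwise compatibility: gcd(m_i, m_j) must divide a_i - a_j for every pair.
Merge one congruence at a time:
  Start: x ≡ 1 (mod 12).
  Combine with x ≡ 2 (mod 9): gcd(12, 9) = 3, and 2 - 1 = 1 is NOT divisible by 3.
    ⇒ system is inconsistent (no integer solution).

No solution (the system is inconsistent).


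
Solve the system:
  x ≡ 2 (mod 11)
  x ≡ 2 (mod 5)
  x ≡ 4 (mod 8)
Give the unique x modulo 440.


Moduli 11, 5, 8 are pairwise coprime; by CRT there is a unique solution modulo M = 11 · 5 · 8 = 440.
Solve pairwise, accumulating the modulus:
  Start with x ≡ 2 (mod 11).
  Combine with x ≡ 2 (mod 5): since gcd(11, 5) = 1, we get a unique residue mod 55.
    Write x = 2 + 11·t and substitute into x ≡ 2 (mod 5): 11·t ≡ 2 − 2 = 0 (mod 5).
    Reduce coefficients mod 5: 1·t ≡ 0 (mod 5).
    So t ≡ 0 (mod 5).
    Then x = 2 + 11·0 = 2, valid modulo lcm(11, 5) = 55: x ≡ 2 (mod 55).
  Combine with x ≡ 4 (mod 8): since gcd(55, 8) = 1, we get a unique residue mod 440.
    Write x = 2 + 55·t and substitute into x ≡ 4 (mod 8): 55·t ≡ 4 − 2 = 2 (mod 8).
    Reduce coefficients mod 8: 7·t ≡ 2 (mod 8).
    The inverse of 7 mod 8 is 7 (since 7·7 = 49 = 6·8 + 1), so t ≡ 7·2 = 14 ≡ 6 (mod 8).
    Then x = 2 + 55·6 = 332, valid modulo lcm(55, 8) = 440: x ≡ 332 (mod 440).
Verify: 332 mod 11 = 2 ✓, 332 mod 5 = 2 ✓, 332 mod 8 = 4 ✓.

x ≡ 332 (mod 440).


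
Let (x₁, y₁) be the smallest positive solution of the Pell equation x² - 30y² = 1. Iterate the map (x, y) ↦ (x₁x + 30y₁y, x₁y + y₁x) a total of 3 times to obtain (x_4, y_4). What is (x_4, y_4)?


Step 1: Find the fundamental solution (x₁, y₁) of x² - 30y² = 1.
  Expand √30 as a continued fraction. a₀ = ⌊√30⌋ = 5; iterate m_{k+1} = d_k·a_k − m_k, d_{k+1} = (30 − m_{k+1}²)/d_k, a_{k+1} = ⌊(a₀ + m_{k+1})/d_{k+1}⌋ (starting m₀ = 0, d₀ = 1), with convergents p_k = a_k·p_{k-1} + p_{k-2}, q_k = a_k·q_{k-1} + q_{k-2} (p₋₁ = 1, q₋₁ = 0):
  k = 0: a₀ = 5; p₀/q₀ = 5/1; p₀² − 30·q₀² = 25 − 30 = -5.
  k = 1: m = 5, d = 5, a = ⌊(5 + 5)/5⌋ = 2; p/q = (2·5 + 1)/(2·1 + 0) = 11/2; p² − 30·q² = 121 − 120 = 1.
  The first convergent with p² − 30·q² = 1 gives the fundamental solution (x₁, y₁) = (11, 2).
Step 2: Apply the recurrence (x_{n+1}, y_{n+1}) = (x₁x_n + 30y₁y_n, x₁y_n + y₁x_n) repeatedly.
  From (x_1, y_1) = (11, 2): x_2 = 11·11 + 30·2·2 = 241; y_2 = 11·2 + 2·11 = 44.
  From (x_2, y_2) = (241, 44): x_3 = 11·241 + 30·2·44 = 5291; y_3 = 11·44 + 2·241 = 966.
  From (x_3, y_3) = (5291, 966): x_4 = 11·5291 + 30·2·966 = 116161; y_4 = 11·966 + 2·5291 = 21208.
Step 3: Verify x_4² - 30·y_4² = 13493377921 - 13493377920 = 1 (should be 1). ✓

(x_1, y_1) = (11, 2); (x_4, y_4) = (116161, 21208).


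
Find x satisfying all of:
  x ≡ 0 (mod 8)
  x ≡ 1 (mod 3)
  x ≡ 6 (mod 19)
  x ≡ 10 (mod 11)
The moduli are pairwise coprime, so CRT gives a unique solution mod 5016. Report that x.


Product of moduli M = 8 · 3 · 19 · 11 = 5016.
Merge one congruence at a time:
  Start: x ≡ 0 (mod 8).
  Combine with x ≡ 1 (mod 3); new modulus lcm = 24.
    Write x = 0 + 8·t and substitute into x ≡ 1 (mod 3): 8·t ≡ 1 − 0 = 1 (mod 3).
    Reduce coefficients mod 3: 2·t ≡ 1 (mod 3).
    The inverse of 2 mod 3 is 2 (since 2·2 = 4 = 1·3 + 1), so t ≡ 2·1 = 2 ≡ 2 (mod 3).
    Then x = 0 + 8·2 = 16, valid modulo lcm(8, 3) = 24: x ≡ 16 (mod 24).
  Combine with x ≡ 6 (mod 19); new modulus lcm = 456.
    Write x = 16 + 24·t and substitute into x ≡ 6 (mod 19): 24·t ≡ 6 − 16 = -10 (mod 19).
    Reduce coefficients mod 19: 5·t ≡ 9 (mod 19).
    The inverse of 5 mod 19 is 4 (since 5·4 = 20 = 1·19 + 1), so t ≡ 4·9 = 36 ≡ 17 (mod 19).
    Then x = 16 + 24·17 = 424, valid modulo lcm(24, 19) = 456: x ≡ 424 (mod 456).
  Combine with x ≡ 10 (mod 11); new modulus lcm = 5016.
    Write x = 424 + 456·t and substitute into x ≡ 10 (mod 11): 456·t ≡ 10 − 424 = -414 (mod 11).
    Reduce coefficients mod 11: 5·t ≡ 4 (mod 11).
    The inverse of 5 mod 11 is 9 (since 5·9 = 45 = 4·11 + 1), so t ≡ 9·4 = 36 ≡ 3 (mod 11).
    Then x = 424 + 456·3 = 1792, valid modulo lcm(456, 11) = 5016: x ≡ 1792 (mod 5016).
Verify against each original: 1792 mod 8 = 0, 1792 mod 3 = 1, 1792 mod 19 = 6, 1792 mod 11 = 10.

x ≡ 1792 (mod 5016).


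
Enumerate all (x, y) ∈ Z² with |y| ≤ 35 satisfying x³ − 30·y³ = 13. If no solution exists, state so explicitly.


The equation is x³ - 30y³ = 13. For fixed y, x³ = 30·y³ + 13, so a solution requires the RHS to be a perfect cube.
Strategy: iterate y from -35 to 35, compute RHS = 30·y³ + 13, and check whether it is a (positive or negative) perfect cube.
Check small values of y:
  y = 0: RHS = 13 is not a perfect cube.
  y = 1: RHS = 43 is not a perfect cube.
  y = -1: RHS = -17 is not a perfect cube.
  y = 2: RHS = 253 is not a perfect cube.
  y = -2: RHS = -227 is not a perfect cube.
  y = 3: RHS = 823 is not a perfect cube.
  y = -3: RHS = -797 is not a perfect cube.
Continuing the search up to |y| = 35 finds no solutions either.
No (x, y) in the scanned range satisfies the equation.

No integer solutions with |y| ≤ 35.


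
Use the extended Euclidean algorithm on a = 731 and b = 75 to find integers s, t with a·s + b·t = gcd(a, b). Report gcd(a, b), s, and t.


Euclidean algorithm on (731, 75) — divide until remainder is 0:
  731 = 9 · 75 + 56
  75 = 1 · 56 + 19
  56 = 2 · 19 + 18
  19 = 1 · 18 + 1
  18 = 18 · 1 + 0
gcd(731, 75) = 1.
Track Bezout coefficients alongside the remainders: start with r₀ = 731 = a·1 + b·0 (s = 1, t = 0) and r₁ = 75 = a·0 + b·1 (s = 0, t = 1); each new remainder r_{k+1} = r_{k-1} − q_k·r_k inherits s_{k+1} = s_{k-1} − q_k·s_k, t_{k+1} = t_{k-1} − q_k·t_k, so r_k = a·s_k + b·t_k at every step:
  q = 9: r = 56, s = 1 − 9·0 = 1, t = 0 − 9·1 = -9  (check: 731·1 + 75·(-9) = 56)
  q = 1: r = 19, s = 0 − 1·1 = -1, t = 1 − 1·(-9) = 10  (check: 731·(-1) + 75·10 = 19)
  q = 2: r = 18, s = 1 − 2·(-1) = 3, t = -9 − 2·10 = -29  (check: 731·3 + 75·(-29) = 18)
  q = 1: r = 1, s = -1 − 1·3 = -4, t = 10 − 1·(-29) = 39  (check: 731·(-4) + 75·39 = 1)
The row with r = 1 (the gcd) gives the Bezout coefficients s = -4, t = 39.
Result: 731 · (-4) + 75 · (39) = 1.

gcd(731, 75) = 1; s = -4, t = 39 (check: 731·(-4) + 75·39 = 1).


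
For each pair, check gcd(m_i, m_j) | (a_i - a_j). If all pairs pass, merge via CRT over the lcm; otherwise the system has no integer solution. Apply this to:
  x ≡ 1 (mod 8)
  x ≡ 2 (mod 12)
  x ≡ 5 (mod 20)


Moduli 8, 12, 20 are not pairwise coprime, so CRT works modulo lcm(m_i) when all pairwise compatibility conditions hold.
Pairwise compatibility: gcd(m_i, m_j) must divide a_i - a_j for every pair.
Merge one congruence at a time:
  Start: x ≡ 1 (mod 8).
  Combine with x ≡ 2 (mod 12): gcd(8, 12) = 4, and 2 - 1 = 1 is NOT divisible by 4.
    ⇒ system is inconsistent (no integer solution).

No solution (the system is inconsistent).


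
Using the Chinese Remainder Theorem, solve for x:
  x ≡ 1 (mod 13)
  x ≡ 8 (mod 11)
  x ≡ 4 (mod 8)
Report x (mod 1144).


Moduli 13, 11, 8 are pairwise coprime; by CRT there is a unique solution modulo M = 13 · 11 · 8 = 1144.
Solve pairwise, accumulating the modulus:
  Start with x ≡ 1 (mod 13).
  Combine with x ≡ 8 (mod 11): since gcd(13, 11) = 1, we get a unique residue mod 143.
    Write x = 1 + 13·t and substitute into x ≡ 8 (mod 11): 13·t ≡ 8 − 1 = 7 (mod 11).
    Reduce coefficients mod 11: 2·t ≡ 7 (mod 11).
    The inverse of 2 mod 11 is 6 (since 2·6 = 12 = 1·11 + 1), so t ≡ 6·7 = 42 ≡ 9 (mod 11).
    Then x = 1 + 13·9 = 118, valid modulo lcm(13, 11) = 143: x ≡ 118 (mod 143).
  Combine with x ≡ 4 (mod 8): since gcd(143, 8) = 1, we get a unique residue mod 1144.
    Write x = 118 + 143·t and substitute into x ≡ 4 (mod 8): 143·t ≡ 4 − 118 = -114 (mod 8).
    Reduce coefficients mod 8: 7·t ≡ 6 (mod 8).
    The inverse of 7 mod 8 is 7 (since 7·7 = 49 = 6·8 + 1), so t ≡ 7·6 = 42 ≡ 2 (mod 8).
    Then x = 118 + 143·2 = 404, valid modulo lcm(143, 8) = 1144: x ≡ 404 (mod 1144).
Verify: 404 mod 13 = 1 ✓, 404 mod 11 = 8 ✓, 404 mod 8 = 4 ✓.

x ≡ 404 (mod 1144).


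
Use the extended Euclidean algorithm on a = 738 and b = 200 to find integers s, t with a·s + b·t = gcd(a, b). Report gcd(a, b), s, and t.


Euclidean algorithm on (738, 200) — divide until remainder is 0:
  738 = 3 · 200 + 138
  200 = 1 · 138 + 62
  138 = 2 · 62 + 14
  62 = 4 · 14 + 6
  14 = 2 · 6 + 2
  6 = 3 · 2 + 0
gcd(738, 200) = 2.
Track Bezout coefficients alongside the remainders: start with r₀ = 738 = a·1 + b·0 (s = 1, t = 0) and r₁ = 200 = a·0 + b·1 (s = 0, t = 1); each new remainder r_{k+1} = r_{k-1} − q_k·r_k inherits s_{k+1} = s_{k-1} − q_k·s_k, t_{k+1} = t_{k-1} − q_k·t_k, so r_k = a·s_k + b·t_k at every step:
  q = 3: r = 138, s = 1 − 3·0 = 1, t = 0 − 3·1 = -3  (check: 738·1 + 200·(-3) = 138)
  q = 1: r = 62, s = 0 − 1·1 = -1, t = 1 − 1·(-3) = 4  (check: 738·(-1) + 200·4 = 62)
  q = 2: r = 14, s = 1 − 2·(-1) = 3, t = -3 − 2·4 = -11  (check: 738·3 + 200·(-11) = 14)
  q = 4: r = 6, s = -1 − 4·3 = -13, t = 4 − 4·(-11) = 48  (check: 738·(-13) + 200·48 = 6)
  q = 2: r = 2, s = 3 − 2·(-13) = 29, t = -11 − 2·48 = -107  (check: 738·29 + 200·(-107) = 2)
The row with r = 2 (the gcd) gives the Bezout coefficients s = 29, t = -107.
Result: 738 · (29) + 200 · (-107) = 2.

gcd(738, 200) = 2; s = 29, t = -107 (check: 738·29 + 200·(-107) = 2).


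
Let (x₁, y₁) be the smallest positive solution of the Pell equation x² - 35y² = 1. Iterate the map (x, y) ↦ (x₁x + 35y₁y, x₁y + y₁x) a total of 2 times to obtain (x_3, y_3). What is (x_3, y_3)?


Step 1: Find the fundamental solution (x₁, y₁) of x² - 35y² = 1.
  Expand √35 as a continued fraction. a₀ = ⌊√35⌋ = 5; iterate m_{k+1} = d_k·a_k − m_k, d_{k+1} = (35 − m_{k+1}²)/d_k, a_{k+1} = ⌊(a₀ + m_{k+1})/d_{k+1}⌋ (starting m₀ = 0, d₀ = 1), with convergents p_k = a_k·p_{k-1} + p_{k-2}, q_k = a_k·q_{k-1} + q_{k-2} (p₋₁ = 1, q₋₁ = 0):
  k = 0: a₀ = 5; p₀/q₀ = 5/1; p₀² − 35·q₀² = 25 − 35 = -10.
  k = 1: m = 5, d = 10, a = ⌊(5 + 5)/10⌋ = 1; p/q = (1·5 + 1)/(1·1 + 0) = 6/1; p² − 35·q² = 36 − 35 = 1.
  The first convergent with p² − 35·q² = 1 gives the fundamental solution (x₁, y₁) = (6, 1).
Step 2: Apply the recurrence (x_{n+1}, y_{n+1}) = (x₁x_n + 35y₁y_n, x₁y_n + y₁x_n) repeatedly.
  From (x_1, y_1) = (6, 1): x_2 = 6·6 + 35·1·1 = 71; y_2 = 6·1 + 1·6 = 12.
  From (x_2, y_2) = (71, 12): x_3 = 6·71 + 35·1·12 = 846; y_3 = 6·12 + 1·71 = 143.
Step 3: Verify x_3² - 35·y_3² = 715716 - 715715 = 1 (should be 1). ✓

(x_1, y_1) = (6, 1); (x_3, y_3) = (846, 143).


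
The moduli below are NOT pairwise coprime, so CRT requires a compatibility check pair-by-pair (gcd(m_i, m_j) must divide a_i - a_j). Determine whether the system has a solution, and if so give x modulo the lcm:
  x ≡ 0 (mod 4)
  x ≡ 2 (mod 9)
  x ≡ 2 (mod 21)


Moduli 4, 9, 21 are not pairwise coprime, so CRT works modulo lcm(m_i) when all pairwise compatibility conditions hold.
Pairwise compatibility: gcd(m_i, m_j) must divide a_i - a_j for every pair.
Merge one congruence at a time:
  Start: x ≡ 0 (mod 4).
  Combine with x ≡ 2 (mod 9): gcd(4, 9) = 1; 2 - 0 = 2, which IS divisible by 1, so compatible.
    Write x = 0 + 4·t and substitute into x ≡ 2 (mod 9): 4·t ≡ 2 − 0 = 2 (mod 9).
    The inverse of 4 mod 9 is 7 (since 4·7 = 28 = 3·9 + 1), so t ≡ 7·2 = 14 ≡ 5 (mod 9).
    Then x = 0 + 4·5 = 20, valid modulo lcm(4, 9) = 36: x ≡ 20 (mod 36).
  Combine with x ≡ 2 (mod 21): gcd(36, 21) = 3; 2 - 20 = -18, which IS divisible by 3, so compatible.
    Write x = 20 + 36·t and substitute into x ≡ 2 (mod 21): 36·t ≡ 2 − 20 = -18 (mod 21).
    Divide the congruence (and modulus) by g = 3: 12·t ≡ -6 (mod 7).
    Reduce coefficients mod 7: 5·t ≡ 1 (mod 7).
    The inverse of 5 mod 7 is 3 (since 5·3 = 15 = 2·7 + 1), so t ≡ 3·1 = 3 ≡ 3 (mod 7).
    Then x = 20 + 36·3 = 128, valid modulo lcm(36, 21) = 252: x ≡ 128 (mod 252).
Verify: 128 mod 4 = 0, 128 mod 9 = 2, 128 mod 21 = 2.

x ≡ 128 (mod 252).


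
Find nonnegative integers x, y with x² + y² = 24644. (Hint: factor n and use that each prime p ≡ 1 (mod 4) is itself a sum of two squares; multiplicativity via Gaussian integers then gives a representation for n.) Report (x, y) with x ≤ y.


Step 1: Factor n = 24644 = 2^2 · 61 · 101.
Step 2: Check the mod-4 condition on each prime factor: 2 = 2 (special); 61 ≡ 1 (mod 4), exponent 1; 101 ≡ 1 (mod 4), exponent 1.
All primes ≡ 3 (mod 4) appear to even exponent (or don't appear), so by the two-squares theorem n IS expressible as a sum of two squares.
Step 3: Build a representation. Group n = k² · m with k = 2 and m = 61 · 101 = 6161 (a product of primes ≡ 1 (mod 4)); a representation of m scales to one of n via (k·x)² + (k·y)² = k²(x² + y²). Each prime p ≡ 1 (mod 4) is itself a sum of two squares; find a² by testing p − a² for a perfect square:
  61: 61 − 1² = 60, 61 − 2² = 57, 61 − 3² = 52, 61 − 4² = 45, 61 − 5² = 36 = 6² ⇒ 61 = 5² + 6².
  101: 101 − 1² = 100 = 10² ⇒ 101 = 1² + 10².
  Combine using the Brahmagupta–Fibonacci identity (a² + b²)(c² + d²) = (ac − bd)² + (ad + bc)² = (ac + bd)² + (ad − bc)²:
  61 · 101 = 6161: from (5² + 6²)(1² + 10²), take (5·1 − 6·10, 5·10 + 6·1) = (5 − 60, 50 + 6) = (-55, 56); dropping signs (only squares matter) gives (55, 56); check 55² + 56² = 3025 + 3136 = 6161 ✓.
  Scale by k = 2: (2·55, 2·56) = (110, 112).
Step 4: Order so x ≤ y and verify: 110² + 112² = 12100 + 12544 = 24644 = n. ✓

n = 24644 = 110² + 112² (one valid representation with x ≤ y).


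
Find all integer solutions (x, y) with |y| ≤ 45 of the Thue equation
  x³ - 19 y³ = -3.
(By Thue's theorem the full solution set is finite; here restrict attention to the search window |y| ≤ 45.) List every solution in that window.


The equation is x³ - 19y³ = -3. For fixed y, x³ = 19·y³ − 3, so a solution requires the RHS to be a perfect cube.
Strategy: iterate y from -45 to 45, compute RHS = 19·y³ − 3, and check whether it is a (positive or negative) perfect cube.
Check small values of y:
  y = 0: RHS = -3 is not a perfect cube.
  y = 1: RHS = 16 is not a perfect cube.
  y = -1: RHS = -22 is not a perfect cube.
  y = 2: RHS = 149 is not a perfect cube.
  y = -2: RHS = -155 is not a perfect cube.
  y = 3: RHS = 510 is not a perfect cube.
  y = -3: RHS = -516 is not a perfect cube.
Continuing the search up to |y| = 45 finds no solutions either.
No (x, y) in the scanned range satisfies the equation.

No integer solutions with |y| ≤ 45.


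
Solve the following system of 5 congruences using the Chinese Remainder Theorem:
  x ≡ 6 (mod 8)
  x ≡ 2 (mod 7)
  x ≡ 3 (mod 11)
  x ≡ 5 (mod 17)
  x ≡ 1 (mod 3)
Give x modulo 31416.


Product of moduli M = 8 · 7 · 11 · 17 · 3 = 31416.
Merge one congruence at a time:
  Start: x ≡ 6 (mod 8).
  Combine with x ≡ 2 (mod 7); new modulus lcm = 56.
    Write x = 6 + 8·t and substitute into x ≡ 2 (mod 7): 8·t ≡ 2 − 6 = -4 (mod 7).
    Reduce coefficients mod 7: 1·t ≡ 3 (mod 7).
    So t ≡ 3 (mod 7).
    Then x = 6 + 8·3 = 30, valid modulo lcm(8, 7) = 56: x ≡ 30 (mod 56).
  Combine with x ≡ 3 (mod 11); new modulus lcm = 616.
    Write x = 30 + 56·t and substitute into x ≡ 3 (mod 11): 56·t ≡ 3 − 30 = -27 (mod 11).
    Reduce coefficients mod 11: 1·t ≡ 6 (mod 11).
    So t ≡ 6 (mod 11).
    Then x = 30 + 56·6 = 366, valid modulo lcm(56, 11) = 616: x ≡ 366 (mod 616).
  Combine with x ≡ 5 (mod 17); new modulus lcm = 10472.
    Write x = 366 + 616·t and substitute into x ≡ 5 (mod 17): 616·t ≡ 5 − 366 = -361 (mod 17).
    Reduce coefficients mod 17: 4·t ≡ 13 (mod 17).
    The inverse of 4 mod 17 is 13 (since 4·13 = 52 = 3·17 + 1), so t ≡ 13·13 = 169 ≡ 16 (mod 17).
    Then x = 366 + 616·16 = 10222, valid modulo lcm(616, 17) = 10472: x ≡ 10222 (mod 10472).
  Combine with x ≡ 1 (mod 3); new modulus lcm = 31416.
    Write x = 10222 + 10472·t and substitute into x ≡ 1 (mod 3): 10472·t ≡ 1 − 10222 = -10221 (mod 3).
    Reduce coefficients mod 3: 2·t ≡ 0 (mod 3).
    The inverse of 2 mod 3 is 2 (since 2·2 = 4 = 1·3 + 1), so t ≡ 2·0 = 0 ≡ 0 (mod 3).
    Then x = 10222 + 10472·0 = 10222, valid modulo lcm(10472, 3) = 31416: x ≡ 10222 (mod 31416).
Verify against each original: 10222 mod 8 = 6, 10222 mod 7 = 2, 10222 mod 11 = 3, 10222 mod 17 = 5, 10222 mod 3 = 1.

x ≡ 10222 (mod 31416).


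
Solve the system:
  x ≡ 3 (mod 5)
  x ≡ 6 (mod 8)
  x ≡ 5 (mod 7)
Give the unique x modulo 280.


Moduli 5, 8, 7 are pairwise coprime; by CRT there is a unique solution modulo M = 5 · 8 · 7 = 280.
Solve pairwise, accumulating the modulus:
  Start with x ≡ 3 (mod 5).
  Combine with x ≡ 6 (mod 8): since gcd(5, 8) = 1, we get a unique residue mod 40.
    Write x = 3 + 5·t and substitute into x ≡ 6 (mod 8): 5·t ≡ 6 − 3 = 3 (mod 8).
    The inverse of 5 mod 8 is 5 (since 5·5 = 25 = 3·8 + 1), so t ≡ 5·3 = 15 ≡ 7 (mod 8).
    Then x = 3 + 5·7 = 38, valid modulo lcm(5, 8) = 40: x ≡ 38 (mod 40).
  Combine with x ≡ 5 (mod 7): since gcd(40, 7) = 1, we get a unique residue mod 280.
    Write x = 38 + 40·t and substitute into x ≡ 5 (mod 7): 40·t ≡ 5 − 38 = -33 (mod 7).
    Reduce coefficients mod 7: 5·t ≡ 2 (mod 7).
    The inverse of 5 mod 7 is 3 (since 5·3 = 15 = 2·7 + 1), so t ≡ 3·2 = 6 ≡ 6 (mod 7).
    Then x = 38 + 40·6 = 278, valid modulo lcm(40, 7) = 280: x ≡ 278 (mod 280).
Verify: 278 mod 5 = 3 ✓, 278 mod 8 = 6 ✓, 278 mod 7 = 5 ✓.

x ≡ 278 (mod 280).


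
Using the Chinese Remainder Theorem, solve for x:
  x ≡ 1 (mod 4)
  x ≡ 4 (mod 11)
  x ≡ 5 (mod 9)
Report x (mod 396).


Moduli 4, 11, 9 are pairwise coprime; by CRT there is a unique solution modulo M = 4 · 11 · 9 = 396.
Solve pairwise, accumulating the modulus:
  Start with x ≡ 1 (mod 4).
  Combine with x ≡ 4 (mod 11): since gcd(4, 11) = 1, we get a unique residue mod 44.
    Write x = 1 + 4·t and substitute into x ≡ 4 (mod 11): 4·t ≡ 4 − 1 = 3 (mod 11).
    The inverse of 4 mod 11 is 3 (since 4·3 = 12 = 1·11 + 1), so t ≡ 3·3 = 9 ≡ 9 (mod 11).
    Then x = 1 + 4·9 = 37, valid modulo lcm(4, 11) = 44: x ≡ 37 (mod 44).
  Combine with x ≡ 5 (mod 9): since gcd(44, 9) = 1, we get a unique residue mod 396.
    Write x = 37 + 44·t and substitute into x ≡ 5 (mod 9): 44·t ≡ 5 − 37 = -32 (mod 9).
    Reduce coefficients mod 9: 8·t ≡ 4 (mod 9).
    The inverse of 8 mod 9 is 8 (since 8·8 = 64 = 7·9 + 1), so t ≡ 8·4 = 32 ≡ 5 (mod 9).
    Then x = 37 + 44·5 = 257, valid modulo lcm(44, 9) = 396: x ≡ 257 (mod 396).
Verify: 257 mod 4 = 1 ✓, 257 mod 11 = 4 ✓, 257 mod 9 = 5 ✓.

x ≡ 257 (mod 396).


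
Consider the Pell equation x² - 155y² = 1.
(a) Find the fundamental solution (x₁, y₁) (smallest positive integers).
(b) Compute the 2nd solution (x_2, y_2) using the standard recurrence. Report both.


Step 1: Find the fundamental solution (x₁, y₁) of x² - 155y² = 1.
  Expand √155 as a continued fraction. a₀ = ⌊√155⌋ = 12; iterate m_{k+1} = d_k·a_k − m_k, d_{k+1} = (155 − m_{k+1}²)/d_k, a_{k+1} = ⌊(a₀ + m_{k+1})/d_{k+1}⌋ (starting m₀ = 0, d₀ = 1), with convergents p_k = a_k·p_{k-1} + p_{k-2}, q_k = a_k·q_{k-1} + q_{k-2} (p₋₁ = 1, q₋₁ = 0):
  k = 0: a₀ = 12; p₀/q₀ = 12/1; p₀² − 155·q₀² = 144 − 155 = -11.
  k = 1: m = 12, d = 11, a = ⌊(12 + 12)/11⌋ = 2; p/q = (2·12 + 1)/(2·1 + 0) = 25/2; p² − 155·q² = 625 − 620 = 5.
  k = 2: m = 10, d = 5, a = ⌊(12 + 10)/5⌋ = 4; p/q = (4·25 + 12)/(4·2 + 1) = 112/9; p² − 155·q² = 12544 − 12555 = -11.
  k = 3: m = 10, d = 11, a = ⌊(12 + 10)/11⌋ = 2; p/q = (2·112 + 25)/(2·9 + 2) = 249/20; p² − 155·q² = 62001 − 62000 = 1.
  The first convergent with p² − 155·q² = 1 gives the fundamental solution (x₁, y₁) = (249, 20).
Step 2: Apply the recurrence (x_{n+1}, y_{n+1}) = (x₁x_n + 155y₁y_n, x₁y_n + y₁x_n) repeatedly.
  From (x_1, y_1) = (249, 20): x_2 = 249·249 + 155·20·20 = 124001; y_2 = 249·20 + 20·249 = 9960.
Step 3: Verify x_2² - 155·y_2² = 15376248001 - 15376248000 = 1 (should be 1). ✓

(x_1, y_1) = (249, 20); (x_2, y_2) = (124001, 9960).


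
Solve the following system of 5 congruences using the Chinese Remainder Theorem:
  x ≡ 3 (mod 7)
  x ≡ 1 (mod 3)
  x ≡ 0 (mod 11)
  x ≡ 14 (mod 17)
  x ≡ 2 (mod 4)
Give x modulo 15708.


Product of moduli M = 7 · 3 · 11 · 17 · 4 = 15708.
Merge one congruence at a time:
  Start: x ≡ 3 (mod 7).
  Combine with x ≡ 1 (mod 3); new modulus lcm = 21.
    Write x = 3 + 7·t and substitute into x ≡ 1 (mod 3): 7·t ≡ 1 − 3 = -2 (mod 3).
    Reduce coefficients mod 3: 1·t ≡ 1 (mod 3).
    So t ≡ 1 (mod 3).
    Then x = 3 + 7·1 = 10, valid modulo lcm(7, 3) = 21: x ≡ 10 (mod 21).
  Combine with x ≡ 0 (mod 11); new modulus lcm = 231.
    Write x = 10 + 21·t and substitute into x ≡ 0 (mod 11): 21·t ≡ 0 − 10 = -10 (mod 11).
    Reduce coefficients mod 11: 10·t ≡ 1 (mod 11).
    The inverse of 10 mod 11 is 10 (since 10·10 = 100 = 9·11 + 1), so t ≡ 10·1 = 10 ≡ 10 (mod 11).
    Then x = 10 + 21·10 = 220, valid modulo lcm(21, 11) = 231: x ≡ 220 (mod 231).
  Combine with x ≡ 14 (mod 17); new modulus lcm = 3927.
    Write x = 220 + 231·t and substitute into x ≡ 14 (mod 17): 231·t ≡ 14 − 220 = -206 (mod 17).
    Reduce coefficients mod 17: 10·t ≡ 15 (mod 17).
    The inverse of 10 mod 17 is 12 (since 10·12 = 120 = 7·17 + 1), so t ≡ 12·15 = 180 ≡ 10 (mod 17).
    Then x = 220 + 231·10 = 2530, valid modulo lcm(231, 17) = 3927: x ≡ 2530 (mod 3927).
  Combine with x ≡ 2 (mod 4); new modulus lcm = 15708.
    Write x = 2530 + 3927·t and substitute into x ≡ 2 (mod 4): 3927·t ≡ 2 − 2530 = -2528 (mod 4).
    Reduce coefficients mod 4: 3·t ≡ 0 (mod 4).
    The inverse of 3 mod 4 is 3 (since 3·3 = 9 = 2·4 + 1), so t ≡ 3·0 = 0 ≡ 0 (mod 4).
    Then x = 2530 + 3927·0 = 2530, valid modulo lcm(3927, 4) = 15708: x ≡ 2530 (mod 15708).
Verify against each original: 2530 mod 7 = 3, 2530 mod 3 = 1, 2530 mod 11 = 0, 2530 mod 17 = 14, 2530 mod 4 = 2.

x ≡ 2530 (mod 15708).


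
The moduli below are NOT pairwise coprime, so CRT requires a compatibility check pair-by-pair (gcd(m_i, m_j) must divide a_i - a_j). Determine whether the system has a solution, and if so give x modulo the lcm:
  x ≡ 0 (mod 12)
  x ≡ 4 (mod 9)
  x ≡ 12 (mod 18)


Moduli 12, 9, 18 are not pairwise coprime, so CRT works modulo lcm(m_i) when all pairwise compatibility conditions hold.
Pairwise compatibility: gcd(m_i, m_j) must divide a_i - a_j for every pair.
Merge one congruence at a time:
  Start: x ≡ 0 (mod 12).
  Combine with x ≡ 4 (mod 9): gcd(12, 9) = 3, and 4 - 0 = 4 is NOT divisible by 3.
    ⇒ system is inconsistent (no integer solution).

No solution (the system is inconsistent).


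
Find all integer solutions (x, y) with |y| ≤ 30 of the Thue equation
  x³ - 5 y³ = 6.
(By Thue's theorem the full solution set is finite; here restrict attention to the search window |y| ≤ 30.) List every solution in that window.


The equation is x³ - 5y³ = 6. For fixed y, x³ = 5·y³ + 6, so a solution requires the RHS to be a perfect cube.
Strategy: iterate y from -30 to 30, compute RHS = 5·y³ + 6, and check whether it is a (positive or negative) perfect cube.
Check small values of y:
  y = 0: RHS = 6 is not a perfect cube.
  y = 1: RHS = 11 is not a perfect cube.
  y = -1: RHS = 1 = (1)³ ⇒ x = 1 works.
  y = 2: RHS = 46 is not a perfect cube.
  y = -2: RHS = -34 is not a perfect cube.
  y = 3: RHS = 141 is not a perfect cube.
  y = -3: RHS = -129 is not a perfect cube.
Continuing the search up to |y| = 30 finds no further solutions beyond those listed.
Collected solutions: (1, -1).

Solutions (with |y| ≤ 30): (1, -1).


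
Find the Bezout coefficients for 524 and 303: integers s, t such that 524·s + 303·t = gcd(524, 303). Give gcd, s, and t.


Euclidean algorithm on (524, 303) — divide until remainder is 0:
  524 = 1 · 303 + 221
  303 = 1 · 221 + 82
  221 = 2 · 82 + 57
  82 = 1 · 57 + 25
  57 = 2 · 25 + 7
  25 = 3 · 7 + 4
  7 = 1 · 4 + 3
  4 = 1 · 3 + 1
  3 = 3 · 1 + 0
gcd(524, 303) = 1.
Track Bezout coefficients alongside the remainders: start with r₀ = 524 = a·1 + b·0 (s = 1, t = 0) and r₁ = 303 = a·0 + b·1 (s = 0, t = 1); each new remainder r_{k+1} = r_{k-1} − q_k·r_k inherits s_{k+1} = s_{k-1} − q_k·s_k, t_{k+1} = t_{k-1} − q_k·t_k, so r_k = a·s_k + b·t_k at every step:
  q = 1: r = 221, s = 1 − 1·0 = 1, t = 0 − 1·1 = -1  (check: 524·1 + 303·(-1) = 221)
  q = 1: r = 82, s = 0 − 1·1 = -1, t = 1 − 1·(-1) = 2  (check: 524·(-1) + 303·2 = 82)
  q = 2: r = 57, s = 1 − 2·(-1) = 3, t = -1 − 2·2 = -5  (check: 524·3 + 303·(-5) = 57)
  q = 1: r = 25, s = -1 − 1·3 = -4, t = 2 − 1·(-5) = 7  (check: 524·(-4) + 303·7 = 25)
  q = 2: r = 7, s = 3 − 2·(-4) = 11, t = -5 − 2·7 = -19  (check: 524·11 + 303·(-19) = 7)
  q = 3: r = 4, s = -4 − 3·11 = -37, t = 7 − 3·(-19) = 64  (check: 524·(-37) + 303·64 = 4)
  q = 1: r = 3, s = 11 − 1·(-37) = 48, t = -19 − 1·64 = -83  (check: 524·48 + 303·(-83) = 3)
  q = 1: r = 1, s = -37 − 1·48 = -85, t = 64 − 1·(-83) = 147  (check: 524·(-85) + 303·147 = 1)
The row with r = 1 (the gcd) gives the Bezout coefficients s = -85, t = 147.
Result: 524 · (-85) + 303 · (147) = 1.

gcd(524, 303) = 1; s = -85, t = 147 (check: 524·(-85) + 303·147 = 1).


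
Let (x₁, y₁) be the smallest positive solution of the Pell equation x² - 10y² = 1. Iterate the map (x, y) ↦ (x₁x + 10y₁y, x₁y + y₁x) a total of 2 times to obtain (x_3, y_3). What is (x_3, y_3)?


Step 1: Find the fundamental solution (x₁, y₁) of x² - 10y² = 1.
  Expand √10 as a continued fraction. a₀ = ⌊√10⌋ = 3; iterate m_{k+1} = d_k·a_k − m_k, d_{k+1} = (10 − m_{k+1}²)/d_k, a_{k+1} = ⌊(a₀ + m_{k+1})/d_{k+1}⌋ (starting m₀ = 0, d₀ = 1), with convergents p_k = a_k·p_{k-1} + p_{k-2}, q_k = a_k·q_{k-1} + q_{k-2} (p₋₁ = 1, q₋₁ = 0):
  k = 0: a₀ = 3; p₀/q₀ = 3/1; p₀² − 10·q₀² = 9 − 10 = -1.
  k = 1: m = 3, d = 1, a = ⌊(3 + 3)/1⌋ = 6; p/q = (6·3 + 1)/(6·1 + 0) = 19/6; p² − 10·q² = 361 − 360 = 1.
  The first convergent with p² − 10·q² = 1 gives the fundamental solution (x₁, y₁) = (19, 6).
Step 2: Apply the recurrence (x_{n+1}, y_{n+1}) = (x₁x_n + 10y₁y_n, x₁y_n + y₁x_n) repeatedly.
  From (x_1, y_1) = (19, 6): x_2 = 19·19 + 10·6·6 = 721; y_2 = 19·6 + 6·19 = 228.
  From (x_2, y_2) = (721, 228): x_3 = 19·721 + 10·6·228 = 27379; y_3 = 19·228 + 6·721 = 8658.
Step 3: Verify x_3² - 10·y_3² = 749609641 - 749609640 = 1 (should be 1). ✓

(x_1, y_1) = (19, 6); (x_3, y_3) = (27379, 8658).


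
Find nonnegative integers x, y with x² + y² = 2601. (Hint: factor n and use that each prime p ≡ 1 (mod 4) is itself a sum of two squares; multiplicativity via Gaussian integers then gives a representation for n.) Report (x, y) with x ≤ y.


Step 1: Factor n = 2601 = 3^2 · 17^2.
Step 2: Check the mod-4 condition on each prime factor: 3 ≡ 3 (mod 4), exponent 2 (must be even); 17 ≡ 1 (mod 4), exponent 2.
All primes ≡ 3 (mod 4) appear to even exponent (or don't appear), so by the two-squares theorem n IS expressible as a sum of two squares.
Step 3: Build a representation. Group n = k² · m with k = 3 and m = 17 · 17 = 289 (a product of primes ≡ 1 (mod 4)); a representation of m scales to one of n via (k·x)² + (k·y)² = k²(x² + y²). Each prime p ≡ 1 (mod 4) is itself a sum of two squares; find a² by testing p − a² for a perfect square:
  17: 17 − 1² = 16 = 4² ⇒ 17 = 1² + 4².
  Combine using the Brahmagupta–Fibonacci identity (a² + b²)(c² + d²) = (ac − bd)² + (ad + bc)² = (ac + bd)² + (ad − bc)²:
  17 · 17 = 289: from (1² + 4²)(1² + 4²), take (1·1 − 4·4, 1·4 + 4·1) = (1 − 16, 4 + 4) = (-15, 8); dropping signs (only squares matter) gives (15, 8); check 15² + 8² = 225 + 64 = 289 ✓.
  Scale by k = 3: (3·15, 3·8) = (45, 24).
Step 4: Order so x ≤ y and verify: 24² + 45² = 576 + 2025 = 2601 = n. ✓

n = 2601 = 24² + 45² (one valid representation with x ≤ y).


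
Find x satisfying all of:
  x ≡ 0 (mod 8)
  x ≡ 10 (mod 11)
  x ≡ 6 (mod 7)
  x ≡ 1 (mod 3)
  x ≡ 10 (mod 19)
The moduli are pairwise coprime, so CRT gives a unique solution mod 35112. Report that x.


Product of moduli M = 8 · 11 · 7 · 3 · 19 = 35112.
Merge one congruence at a time:
  Start: x ≡ 0 (mod 8).
  Combine with x ≡ 10 (mod 11); new modulus lcm = 88.
    Write x = 0 + 8·t and substitute into x ≡ 10 (mod 11): 8·t ≡ 10 − 0 = 10 (mod 11).
    The inverse of 8 mod 11 is 7 (since 8·7 = 56 = 5·11 + 1), so t ≡ 7·10 = 70 ≡ 4 (mod 11).
    Then x = 0 + 8·4 = 32, valid modulo lcm(8, 11) = 88: x ≡ 32 (mod 88).
  Combine with x ≡ 6 (mod 7); new modulus lcm = 616.
    Write x = 32 + 88·t and substitute into x ≡ 6 (mod 7): 88·t ≡ 6 − 32 = -26 (mod 7).
    Reduce coefficients mod 7: 4·t ≡ 2 (mod 7).
    The inverse of 4 mod 7 is 2 (since 4·2 = 8 = 1·7 + 1), so t ≡ 2·2 = 4 ≡ 4 (mod 7).
    Then x = 32 + 88·4 = 384, valid modulo lcm(88, 7) = 616: x ≡ 384 (mod 616).
  Combine with x ≡ 1 (mod 3); new modulus lcm = 1848.
    Write x = 384 + 616·t and substitute into x ≡ 1 (mod 3): 616·t ≡ 1 − 384 = -383 (mod 3).
    Reduce coefficients mod 3: 1·t ≡ 1 (mod 3).
    So t ≡ 1 (mod 3).
    Then x = 384 + 616·1 = 1000, valid modulo lcm(616, 3) = 1848: x ≡ 1000 (mod 1848).
  Combine with x ≡ 10 (mod 19); new modulus lcm = 35112.
    Write x = 1000 + 1848·t and substitute into x ≡ 10 (mod 19): 1848·t ≡ 10 − 1000 = -990 (mod 19).
    Reduce coefficients mod 19: 5·t ≡ 17 (mod 19).
    The inverse of 5 mod 19 is 4 (since 5·4 = 20 = 1·19 + 1), so t ≡ 4·17 = 68 ≡ 11 (mod 19).
    Then x = 1000 + 1848·11 = 21328, valid modulo lcm(1848, 19) = 35112: x ≡ 21328 (mod 35112).
Verify against each original: 21328 mod 8 = 0, 21328 mod 11 = 10, 21328 mod 7 = 6, 21328 mod 3 = 1, 21328 mod 19 = 10.

x ≡ 21328 (mod 35112).


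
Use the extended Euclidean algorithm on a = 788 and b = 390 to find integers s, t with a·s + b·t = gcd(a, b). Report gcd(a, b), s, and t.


Euclidean algorithm on (788, 390) — divide until remainder is 0:
  788 = 2 · 390 + 8
  390 = 48 · 8 + 6
  8 = 1 · 6 + 2
  6 = 3 · 2 + 0
gcd(788, 390) = 2.
Track Bezout coefficients alongside the remainders: start with r₀ = 788 = a·1 + b·0 (s = 1, t = 0) and r₁ = 390 = a·0 + b·1 (s = 0, t = 1); each new remainder r_{k+1} = r_{k-1} − q_k·r_k inherits s_{k+1} = s_{k-1} − q_k·s_k, t_{k+1} = t_{k-1} − q_k·t_k, so r_k = a·s_k + b·t_k at every step:
  q = 2: r = 8, s = 1 − 2·0 = 1, t = 0 − 2·1 = -2  (check: 788·1 + 390·(-2) = 8)
  q = 48: r = 6, s = 0 − 48·1 = -48, t = 1 − 48·(-2) = 97  (check: 788·(-48) + 390·97 = 6)
  q = 1: r = 2, s = 1 − 1·(-48) = 49, t = -2 − 1·97 = -99  (check: 788·49 + 390·(-99) = 2)
The row with r = 2 (the gcd) gives the Bezout coefficients s = 49, t = -99.
Result: 788 · (49) + 390 · (-99) = 2.

gcd(788, 390) = 2; s = 49, t = -99 (check: 788·49 + 390·(-99) = 2).


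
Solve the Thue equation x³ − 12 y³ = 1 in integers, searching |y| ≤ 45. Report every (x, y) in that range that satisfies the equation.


The equation is x³ - 12y³ = 1. For fixed y, x³ = 12·y³ + 1, so a solution requires the RHS to be a perfect cube.
Strategy: iterate y from -45 to 45, compute RHS = 12·y³ + 1, and check whether it is a (positive or negative) perfect cube.
Check small values of y:
  y = 0: RHS = 1 = (1)³ ⇒ x = 1 works.
  y = 1: RHS = 13 is not a perfect cube.
  y = -1: RHS = -11 is not a perfect cube.
  y = 2: RHS = 97 is not a perfect cube.
  y = -2: RHS = -95 is not a perfect cube.
  y = 3: RHS = 325 is not a perfect cube.
  y = -3: RHS = -323 is not a perfect cube.
Continuing the search up to |y| = 45 finds no further solutions beyond those listed.
Collected solutions: (1, 0).

Solutions (with |y| ≤ 45): (1, 0).


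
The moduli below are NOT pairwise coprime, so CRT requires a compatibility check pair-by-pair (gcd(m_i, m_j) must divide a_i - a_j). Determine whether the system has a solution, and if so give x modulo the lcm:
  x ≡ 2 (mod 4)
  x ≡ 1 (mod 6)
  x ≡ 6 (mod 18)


Moduli 4, 6, 18 are not pairwise coprime, so CRT works modulo lcm(m_i) when all pairwise compatibility conditions hold.
Pairwise compatibility: gcd(m_i, m_j) must divide a_i - a_j for every pair.
Merge one congruence at a time:
  Start: x ≡ 2 (mod 4).
  Combine with x ≡ 1 (mod 6): gcd(4, 6) = 2, and 1 - 2 = -1 is NOT divisible by 2.
    ⇒ system is inconsistent (no integer solution).

No solution (the system is inconsistent).


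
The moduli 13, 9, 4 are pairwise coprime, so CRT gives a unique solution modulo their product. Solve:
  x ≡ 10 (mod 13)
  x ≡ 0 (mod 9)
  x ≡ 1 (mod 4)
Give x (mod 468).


Moduli 13, 9, 4 are pairwise coprime; by CRT there is a unique solution modulo M = 13 · 9 · 4 = 468.
Solve pairwise, accumulating the modulus:
  Start with x ≡ 10 (mod 13).
  Combine with x ≡ 0 (mod 9): since gcd(13, 9) = 1, we get a unique residue mod 117.
    Write x = 10 + 13·t and substitute into x ≡ 0 (mod 9): 13·t ≡ 0 − 10 = -10 (mod 9).
    Reduce coefficients mod 9: 4·t ≡ 8 (mod 9).
    The inverse of 4 mod 9 is 7 (since 4·7 = 28 = 3·9 + 1), so t ≡ 7·8 = 56 ≡ 2 (mod 9).
    Then x = 10 + 13·2 = 36, valid modulo lcm(13, 9) = 117: x ≡ 36 (mod 117).
  Combine with x ≡ 1 (mod 4): since gcd(117, 4) = 1, we get a unique residue mod 468.
    Write x = 36 + 117·t and substitute into x ≡ 1 (mod 4): 117·t ≡ 1 − 36 = -35 (mod 4).
    Reduce coefficients mod 4: 1·t ≡ 1 (mod 4).
    So t ≡ 1 (mod 4).
    Then x = 36 + 117·1 = 153, valid modulo lcm(117, 4) = 468: x ≡ 153 (mod 468).
Verify: 153 mod 13 = 10 ✓, 153 mod 9 = 0 ✓, 153 mod 4 = 1 ✓.

x ≡ 153 (mod 468).


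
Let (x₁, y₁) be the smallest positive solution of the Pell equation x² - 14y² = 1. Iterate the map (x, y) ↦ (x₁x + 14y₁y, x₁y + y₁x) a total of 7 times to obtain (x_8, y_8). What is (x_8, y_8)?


Step 1: Find the fundamental solution (x₁, y₁) of x² - 14y² = 1.
  Expand √14 as a continued fraction. a₀ = ⌊√14⌋ = 3; iterate m_{k+1} = d_k·a_k − m_k, d_{k+1} = (14 − m_{k+1}²)/d_k, a_{k+1} = ⌊(a₀ + m_{k+1})/d_{k+1}⌋ (starting m₀ = 0, d₀ = 1), with convergents p_k = a_k·p_{k-1} + p_{k-2}, q_k = a_k·q_{k-1} + q_{k-2} (p₋₁ = 1, q₋₁ = 0):
  k = 0: a₀ = 3; p₀/q₀ = 3/1; p₀² − 14·q₀² = 9 − 14 = -5.
  k = 1: m = 3, d = 5, a = ⌊(3 + 3)/5⌋ = 1; p/q = (1·3 + 1)/(1·1 + 0) = 4/1; p² − 14·q² = 16 − 14 = 2.
  k = 2: m = 2, d = 2, a = ⌊(3 + 2)/2⌋ = 2; p/q = (2·4 + 3)/(2·1 + 1) = 11/3; p² − 14·q² = 121 − 126 = -5.
  k = 3: m = 2, d = 5, a = ⌊(3 + 2)/5⌋ = 1; p/q = (1·11 + 4)/(1·3 + 1) = 15/4; p² − 14·q² = 225 − 224 = 1.
  The first convergent with p² − 14·q² = 1 gives the fundamental solution (x₁, y₁) = (15, 4).
Step 2: Apply the recurrence (x_{n+1}, y_{n+1}) = (x₁x_n + 14y₁y_n, x₁y_n + y₁x_n) repeatedly.
  From (x_1, y_1) = (15, 4): x_2 = 15·15 + 14·4·4 = 449; y_2 = 15·4 + 4·15 = 120.
  From (x_2, y_2) = (449, 120): x_3 = 15·449 + 14·4·120 = 13455; y_3 = 15·120 + 4·449 = 3596.
  From (x_3, y_3) = (13455, 3596): x_4 = 15·13455 + 14·4·3596 = 403201; y_4 = 15·3596 + 4·13455 = 107760.
  From (x_4, y_4) = (403201, 107760): x_5 = 15·403201 + 14·4·107760 = 12082575; y_5 = 15·107760 + 4·403201 = 3229204.
  From (x_5, y_5) = (12082575, 3229204): x_6 = 15·12082575 + 14·4·3229204 = 362074049; y_6 = 15·3229204 + 4·12082575 = 96768360.
  From (x_6, y_6) = (362074049, 96768360): x_7 = 15·362074049 + 14·4·96768360 = 10850138895; y_7 = 15·96768360 + 4·362074049 = 2899821596.
  From (x_7, y_7) = (10850138895, 2899821596): x_8 = 15·10850138895 + 14·4·2899821596 = 325142092801; y_8 = 15·2899821596 + 4·10850138895 = 86897879520.
Step 3: Verify x_8² - 14·y_8² = 105717380511014096025601 - 105717380511014096025600 = 1 (should be 1). ✓

(x_1, y_1) = (15, 4); (x_8, y_8) = (325142092801, 86897879520).


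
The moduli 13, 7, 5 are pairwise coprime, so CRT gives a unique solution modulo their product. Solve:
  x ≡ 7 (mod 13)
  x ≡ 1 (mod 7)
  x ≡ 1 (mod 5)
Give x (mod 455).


Moduli 13, 7, 5 are pairwise coprime; by CRT there is a unique solution modulo M = 13 · 7 · 5 = 455.
Solve pairwise, accumulating the modulus:
  Start with x ≡ 7 (mod 13).
  Combine with x ≡ 1 (mod 7): since gcd(13, 7) = 1, we get a unique residue mod 91.
    Write x = 7 + 13·t and substitute into x ≡ 1 (mod 7): 13·t ≡ 1 − 7 = -6 (mod 7).
    Reduce coefficients mod 7: 6·t ≡ 1 (mod 7).
    The inverse of 6 mod 7 is 6 (since 6·6 = 36 = 5·7 + 1), so t ≡ 6·1 = 6 ≡ 6 (mod 7).
    Then x = 7 + 13·6 = 85, valid modulo lcm(13, 7) = 91: x ≡ 85 (mod 91).
  Combine with x ≡ 1 (mod 5): since gcd(91, 5) = 1, we get a unique residue mod 455.
    Write x = 85 + 91·t and substitute into x ≡ 1 (mod 5): 91·t ≡ 1 − 85 = -84 (mod 5).
    Reduce coefficients mod 5: 1·t ≡ 1 (mod 5).
    So t ≡ 1 (mod 5).
    Then x = 85 + 91·1 = 176, valid modulo lcm(91, 5) = 455: x ≡ 176 (mod 455).
Verify: 176 mod 13 = 7 ✓, 176 mod 7 = 1 ✓, 176 mod 5 = 1 ✓.

x ≡ 176 (mod 455).
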